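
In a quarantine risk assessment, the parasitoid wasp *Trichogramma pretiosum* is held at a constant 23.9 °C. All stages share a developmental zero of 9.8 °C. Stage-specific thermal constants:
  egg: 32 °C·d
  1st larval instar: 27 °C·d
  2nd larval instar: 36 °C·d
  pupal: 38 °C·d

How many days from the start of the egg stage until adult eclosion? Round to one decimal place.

Daily accumulation at 23.9 °C = 23.9 − 9.8 = 14.1 DD/day.
Total K = 32 + 27 + 36 + 38 = 133 DD.
Total duration = 133 / 14.1 = 9.433 ≈ 9.4 days.

9.4 days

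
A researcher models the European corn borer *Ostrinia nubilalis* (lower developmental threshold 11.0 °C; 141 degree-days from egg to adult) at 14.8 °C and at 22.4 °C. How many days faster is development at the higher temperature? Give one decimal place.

At 14.8 °C: 141 / (14.8 − 11.0) = 141 / 3.8 = 37.105 d.
At 22.4 °C: 141 / (22.4 − 11.0) = 141 / 11.4 = 12.368 d.
Difference = |37.105 − 12.368| = 24.737 ≈ 24.7 days.

24.7 days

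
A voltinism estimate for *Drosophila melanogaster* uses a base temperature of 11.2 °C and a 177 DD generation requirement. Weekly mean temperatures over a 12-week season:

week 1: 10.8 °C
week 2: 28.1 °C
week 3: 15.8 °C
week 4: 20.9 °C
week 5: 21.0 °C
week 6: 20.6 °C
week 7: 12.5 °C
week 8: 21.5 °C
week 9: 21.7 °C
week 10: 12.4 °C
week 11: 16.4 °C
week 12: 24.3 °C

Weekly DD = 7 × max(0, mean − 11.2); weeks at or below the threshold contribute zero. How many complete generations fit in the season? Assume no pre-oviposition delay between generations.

Weekly DD (7 × max(0, T̄ − 11.2)): 0.0, 118.3, 32.2, 67.9, 68.6, 65.8, 9.1, 72.1, 73.5, 8.4, 36.4, 91.7.
Season total = 644.0 DD.
Complete generations = ⌊644.0 / 177⌋ = 3.

3 generations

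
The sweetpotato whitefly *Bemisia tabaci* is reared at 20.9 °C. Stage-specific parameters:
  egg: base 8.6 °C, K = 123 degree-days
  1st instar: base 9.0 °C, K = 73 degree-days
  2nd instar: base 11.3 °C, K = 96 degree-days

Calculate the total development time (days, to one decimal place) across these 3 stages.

26.1 days

egg: 123 / (20.9 − 8.6) = 123 / 12.3 = 10.000 d.
1st instar: 73 / (20.9 − 9.0) = 73 / 11.9 = 6.134 d.
2nd instar: 96 / (20.9 − 11.3) = 96 / 9.6 = 10.000 d.
Sum = 26.134 ≈ 26.1 days.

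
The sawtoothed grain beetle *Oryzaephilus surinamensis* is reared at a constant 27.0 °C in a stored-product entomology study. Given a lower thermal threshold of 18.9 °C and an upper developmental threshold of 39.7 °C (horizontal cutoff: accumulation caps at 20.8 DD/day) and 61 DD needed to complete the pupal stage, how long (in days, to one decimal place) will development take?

7.5 days

Daily accumulation = 27.0 − 18.9 = 8.1 DD/day.
Duration = 61 / 8.1 = 7.531 ≈ 7.5 days.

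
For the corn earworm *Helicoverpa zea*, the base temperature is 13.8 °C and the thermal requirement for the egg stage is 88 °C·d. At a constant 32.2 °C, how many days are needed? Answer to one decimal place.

4.8 days

Daily accumulation = 32.2 − 13.8 = 18.4 DD/day.
Duration = 88 / 18.4 = 4.783 ≈ 4.8 days.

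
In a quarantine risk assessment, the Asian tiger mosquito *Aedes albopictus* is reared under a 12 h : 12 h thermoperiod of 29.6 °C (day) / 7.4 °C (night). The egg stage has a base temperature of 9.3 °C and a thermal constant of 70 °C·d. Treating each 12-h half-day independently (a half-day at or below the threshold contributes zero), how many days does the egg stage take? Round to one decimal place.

Day half: max(0, 29.6 − 9.3) × 0.5 = 20.3 × 0.5 = 10.15 DD.
Night half: max(0, 7.4 − 9.3) × 0.5 = 0.0 × 0.5 = 0.00 DD.
Per 24 h: 10.15 DD/day.
Duration = 70 / 10.15 = 6.897 ≈ 6.9 days.

6.9 days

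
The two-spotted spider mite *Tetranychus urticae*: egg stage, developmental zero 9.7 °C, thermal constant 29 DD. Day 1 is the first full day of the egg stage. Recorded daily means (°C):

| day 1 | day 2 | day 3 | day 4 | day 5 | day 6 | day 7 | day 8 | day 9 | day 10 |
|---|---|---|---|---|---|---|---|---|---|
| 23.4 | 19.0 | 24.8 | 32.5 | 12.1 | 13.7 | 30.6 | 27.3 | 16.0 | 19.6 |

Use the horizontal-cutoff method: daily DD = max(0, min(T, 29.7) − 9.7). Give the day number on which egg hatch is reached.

Daily DD above 9.7 °C (capped at 20.0): 13.7, 9.3, 15.1, 20.0, 2.4, 4.0, 20.0, 17.6, 6.3, 9.9.
Cumulative: 13.7, 23.0, 38.1, 58.1, 60.5, 64.5, 84.5, 102.1, 108.4, 118.3.
The total first reaches 29 DD on day 3.

day 3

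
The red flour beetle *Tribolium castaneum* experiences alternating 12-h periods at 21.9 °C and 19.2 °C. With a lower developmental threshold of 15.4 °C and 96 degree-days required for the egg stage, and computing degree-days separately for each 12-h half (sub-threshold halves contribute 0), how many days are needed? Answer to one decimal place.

Day half: max(0, 21.9 − 15.4) × 0.5 = 6.5 × 0.5 = 3.25 DD.
Night half: max(0, 19.2 − 15.4) × 0.5 = 3.8 × 0.5 = 1.90 DD.
Per 24 h: 5.15 DD/day.
Duration = 96 / 5.15 = 18.641 ≈ 18.6 days.

18.6 days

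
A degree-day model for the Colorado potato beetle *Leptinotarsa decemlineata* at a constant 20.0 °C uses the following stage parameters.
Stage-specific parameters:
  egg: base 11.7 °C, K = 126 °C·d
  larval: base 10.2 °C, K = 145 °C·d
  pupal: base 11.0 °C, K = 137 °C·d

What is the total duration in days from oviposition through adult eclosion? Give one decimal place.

45.2 days

egg: 126 / (20.0 − 11.7) = 126 / 8.3 = 15.181 d.
larval: 145 / (20.0 − 10.2) = 145 / 9.8 = 14.796 d.
pupal: 137 / (20.0 − 11.0) = 137 / 9.0 = 15.222 d.
Sum = 45.199 ≈ 45.2 days.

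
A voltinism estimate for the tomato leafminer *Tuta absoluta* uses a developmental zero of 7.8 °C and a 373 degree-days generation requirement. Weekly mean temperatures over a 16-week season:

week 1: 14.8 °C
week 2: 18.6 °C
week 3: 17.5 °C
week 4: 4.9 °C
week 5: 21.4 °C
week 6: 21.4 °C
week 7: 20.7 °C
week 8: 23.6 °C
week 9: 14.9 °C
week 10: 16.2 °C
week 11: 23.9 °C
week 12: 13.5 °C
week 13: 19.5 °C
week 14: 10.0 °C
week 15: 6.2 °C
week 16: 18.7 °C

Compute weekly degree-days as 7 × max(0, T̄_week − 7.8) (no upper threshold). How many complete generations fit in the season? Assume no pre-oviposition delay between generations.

2 generations

Weekly DD (7 × max(0, T̄ − 7.8)): 49.0, 75.6, 67.9, 0.0, 95.2, 95.2, 90.3, 110.6, 49.7, 58.8, 112.7, 39.9, 81.9, 15.4, 0.0, 76.3.
Season total = 1018.5 DD.
Complete generations = ⌊1018.5 / 373⌋ = 2.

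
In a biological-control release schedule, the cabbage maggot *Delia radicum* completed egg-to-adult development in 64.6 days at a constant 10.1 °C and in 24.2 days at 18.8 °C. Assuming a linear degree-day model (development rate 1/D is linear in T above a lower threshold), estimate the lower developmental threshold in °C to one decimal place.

Equal thermal constants: D₁(T₁ − T_b) = D₂(T₂ − T_b).
64.6·(10.1 − T_b) = 24.2·(18.8 − T_b)
T_b = (64.6·10.1 − 24.2·18.8) / (64.6 − 24.2) = 197.50 / 40.4 = 4.889 °C ≈ 4.9 °C.

4.9 °C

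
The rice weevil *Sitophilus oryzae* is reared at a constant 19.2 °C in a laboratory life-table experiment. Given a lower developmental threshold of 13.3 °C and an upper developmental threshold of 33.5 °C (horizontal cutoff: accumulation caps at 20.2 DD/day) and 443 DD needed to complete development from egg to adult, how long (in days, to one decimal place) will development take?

Daily accumulation = 19.2 − 13.3 = 5.9 DD/day.
Duration = 443 / 5.9 = 75.085 ≈ 75.1 days.

75.1 days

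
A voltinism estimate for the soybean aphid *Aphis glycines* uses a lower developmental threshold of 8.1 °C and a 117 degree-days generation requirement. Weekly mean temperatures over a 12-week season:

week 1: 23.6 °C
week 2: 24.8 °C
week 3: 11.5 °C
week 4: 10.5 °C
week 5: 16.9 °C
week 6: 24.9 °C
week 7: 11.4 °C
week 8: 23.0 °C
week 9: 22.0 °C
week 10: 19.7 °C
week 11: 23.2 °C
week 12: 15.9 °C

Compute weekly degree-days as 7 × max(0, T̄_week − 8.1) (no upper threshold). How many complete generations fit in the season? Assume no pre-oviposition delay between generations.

7 generations

Weekly DD (7 × max(0, T̄ − 8.1)): 108.5, 116.9, 23.8, 16.8, 61.6, 117.6, 23.1, 104.3, 97.3, 81.2, 105.7, 54.6.
Season total = 911.4 DD.
Complete generations = ⌊911.4 / 117⌋ = 7.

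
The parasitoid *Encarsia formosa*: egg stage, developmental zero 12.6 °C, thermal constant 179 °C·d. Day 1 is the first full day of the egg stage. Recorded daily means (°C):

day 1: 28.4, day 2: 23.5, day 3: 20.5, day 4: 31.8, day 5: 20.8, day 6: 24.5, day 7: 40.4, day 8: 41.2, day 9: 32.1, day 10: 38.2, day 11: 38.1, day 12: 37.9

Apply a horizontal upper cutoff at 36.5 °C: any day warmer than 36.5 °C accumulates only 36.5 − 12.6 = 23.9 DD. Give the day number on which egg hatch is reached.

day 11

Daily DD above 12.6 °C (capped at 23.9): 15.8, 10.9, 7.9, 19.2, 8.2, 11.9, 23.9, 23.9, 19.5, 23.9, 23.9, 23.9.
Cumulative: 15.8, 26.7, 34.6, 53.8, 62.0, 73.9, 97.8, 121.7, 141.2, 165.1, 189.0, 212.9.
The total first reaches 179 DD on day 11.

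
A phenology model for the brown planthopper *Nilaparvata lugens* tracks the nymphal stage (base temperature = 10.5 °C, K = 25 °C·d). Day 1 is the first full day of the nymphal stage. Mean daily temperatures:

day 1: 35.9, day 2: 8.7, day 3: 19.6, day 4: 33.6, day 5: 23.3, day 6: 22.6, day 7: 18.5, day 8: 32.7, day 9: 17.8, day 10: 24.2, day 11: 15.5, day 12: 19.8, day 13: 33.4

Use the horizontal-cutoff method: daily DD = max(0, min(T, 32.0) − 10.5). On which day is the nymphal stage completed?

day 3

Daily DD above 10.5 °C (capped at 21.5): 21.5, 0.0, 9.1, 21.5, 12.8, 12.1, 8.0, 21.5, 7.3, 13.7, 5.0, 9.3, 21.5.
Cumulative: 21.5, 21.5, 30.6, 52.1, 64.9, 77.0, 85.0, 106.5, 113.8, 127.5, 132.5, 141.8, 163.3.
The total first reaches 25 DD on day 3.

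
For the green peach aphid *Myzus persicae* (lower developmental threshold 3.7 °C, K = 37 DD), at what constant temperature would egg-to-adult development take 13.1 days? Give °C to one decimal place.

6.5 °C

Required daily accumulation = 37 / 13.1 = 2.824 DD/day.
T = T_base + 2.824 = 3.7 + 2.824 = 6.524 ≈ 6.5 °C.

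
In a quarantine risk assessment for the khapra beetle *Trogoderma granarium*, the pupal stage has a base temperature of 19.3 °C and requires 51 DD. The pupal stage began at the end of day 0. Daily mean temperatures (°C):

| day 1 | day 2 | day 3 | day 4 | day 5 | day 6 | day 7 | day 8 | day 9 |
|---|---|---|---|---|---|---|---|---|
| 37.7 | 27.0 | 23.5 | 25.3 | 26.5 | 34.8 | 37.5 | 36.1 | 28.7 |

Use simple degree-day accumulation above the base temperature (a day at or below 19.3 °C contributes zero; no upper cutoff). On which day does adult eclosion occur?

Daily DD above 19.3 °C: 18.4, 7.7, 4.2, 6.0, 7.2, 15.5, 18.2, 16.8, 9.4.
Cumulative: 18.4, 26.1, 30.3, 36.3, 43.5, 59.0, 77.2, 94.0, 103.4.
The total first reaches 51 DD on day 6.

day 6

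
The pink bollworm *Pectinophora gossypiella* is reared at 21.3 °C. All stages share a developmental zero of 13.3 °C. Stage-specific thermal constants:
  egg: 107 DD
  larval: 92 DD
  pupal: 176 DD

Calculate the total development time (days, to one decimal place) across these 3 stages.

Daily accumulation at 21.3 °C = 21.3 − 13.3 = 8.0 DD/day.
Total K = 107 + 92 + 176 = 375 DD.
Total duration = 375 / 8.0 = 46.875 ≈ 46.9 days.

46.9 days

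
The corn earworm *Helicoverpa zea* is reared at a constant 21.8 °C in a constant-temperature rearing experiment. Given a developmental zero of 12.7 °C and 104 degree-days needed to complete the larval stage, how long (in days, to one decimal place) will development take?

11.4 days

Daily accumulation = 21.8 − 12.7 = 9.1 DD/day.
Duration = 104 / 9.1 = 11.429 ≈ 11.4 days.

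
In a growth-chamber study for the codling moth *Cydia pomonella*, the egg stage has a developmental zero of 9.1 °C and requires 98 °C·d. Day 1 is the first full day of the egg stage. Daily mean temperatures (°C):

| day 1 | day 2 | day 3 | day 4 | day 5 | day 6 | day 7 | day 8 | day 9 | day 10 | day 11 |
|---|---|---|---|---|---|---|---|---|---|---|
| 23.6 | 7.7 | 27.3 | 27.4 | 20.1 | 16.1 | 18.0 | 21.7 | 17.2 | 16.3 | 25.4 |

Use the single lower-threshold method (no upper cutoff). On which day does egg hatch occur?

Daily DD above 9.1 °C: 14.5, 0.0, 18.2, 18.3, 11.0, 7.0, 8.9, 12.6, 8.1, 7.2, 16.3.
Cumulative: 14.5, 14.5, 32.7, 51.0, 62.0, 69.0, 77.9, 90.5, 98.6, 105.8, 122.1.
The total first reaches 98 DD on day 9.

day 9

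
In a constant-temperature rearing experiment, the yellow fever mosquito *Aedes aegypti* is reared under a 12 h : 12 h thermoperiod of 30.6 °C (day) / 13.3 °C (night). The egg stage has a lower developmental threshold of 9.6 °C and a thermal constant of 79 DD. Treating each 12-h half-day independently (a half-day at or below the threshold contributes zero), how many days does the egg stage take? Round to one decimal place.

Day half: max(0, 30.6 − 9.6) × 0.5 = 21.0 × 0.5 = 10.50 DD.
Night half: max(0, 13.3 − 9.6) × 0.5 = 3.7 × 0.5 = 1.85 DD.
Per 24 h: 12.35 DD/day.
Duration = 79 / 12.35 = 6.397 ≈ 6.4 days.

6.4 days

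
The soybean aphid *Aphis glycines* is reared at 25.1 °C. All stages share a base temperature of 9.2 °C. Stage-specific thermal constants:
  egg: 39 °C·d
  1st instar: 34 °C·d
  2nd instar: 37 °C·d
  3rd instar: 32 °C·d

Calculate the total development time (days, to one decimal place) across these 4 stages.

Daily accumulation at 25.1 °C = 25.1 − 9.2 = 15.9 DD/day.
Total K = 39 + 34 + 37 + 32 = 142 DD.
Total duration = 142 / 15.9 = 8.931 ≈ 8.9 days.

8.9 days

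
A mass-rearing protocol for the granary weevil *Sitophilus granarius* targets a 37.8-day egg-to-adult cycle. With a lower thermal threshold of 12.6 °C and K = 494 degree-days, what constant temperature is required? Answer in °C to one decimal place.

Required daily accumulation = 494 / 37.8 = 13.069 DD/day.
T = T_base + 13.069 = 12.6 + 13.069 = 25.669 ≈ 25.7 °C.

25.7 °C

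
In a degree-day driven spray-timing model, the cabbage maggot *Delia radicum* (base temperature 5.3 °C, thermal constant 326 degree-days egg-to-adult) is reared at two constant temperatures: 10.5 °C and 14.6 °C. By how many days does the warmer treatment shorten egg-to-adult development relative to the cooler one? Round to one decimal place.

27.6 days

At 10.5 °C: 326 / (10.5 − 5.3) = 326 / 5.2 = 62.692 d.
At 14.6 °C: 326 / (14.6 − 5.3) = 326 / 9.3 = 35.054 d.
Difference = |62.692 − 35.054| = 27.639 ≈ 27.6 days.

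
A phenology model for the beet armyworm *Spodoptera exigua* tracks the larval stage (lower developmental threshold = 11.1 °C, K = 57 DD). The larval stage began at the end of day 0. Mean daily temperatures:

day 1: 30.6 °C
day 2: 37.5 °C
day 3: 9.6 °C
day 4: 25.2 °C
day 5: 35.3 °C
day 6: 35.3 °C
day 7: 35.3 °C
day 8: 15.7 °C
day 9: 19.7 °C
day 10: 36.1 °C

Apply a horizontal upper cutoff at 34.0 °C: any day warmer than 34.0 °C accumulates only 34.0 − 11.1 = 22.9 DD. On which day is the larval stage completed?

Daily DD above 11.1 °C (capped at 22.9): 19.5, 22.9, 0.0, 14.1, 22.9, 22.9, 22.9, 4.6, 8.6, 22.9.
Cumulative: 19.5, 42.4, 42.4, 56.5, 79.4, 102.3, 125.2, 129.8, 138.4, 161.3.
The total first reaches 57 DD on day 5.

day 5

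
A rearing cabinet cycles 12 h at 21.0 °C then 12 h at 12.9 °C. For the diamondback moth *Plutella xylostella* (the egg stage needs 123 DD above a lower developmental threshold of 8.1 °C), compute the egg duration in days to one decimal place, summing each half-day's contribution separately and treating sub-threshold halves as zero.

Day half: max(0, 21.0 − 8.1) × 0.5 = 12.9 × 0.5 = 6.45 DD.
Night half: max(0, 12.9 − 8.1) × 0.5 = 4.8 × 0.5 = 2.40 DD.
Per 24 h: 8.85 DD/day.
Duration = 123 / 8.85 = 13.898 ≈ 13.9 days.

13.9 days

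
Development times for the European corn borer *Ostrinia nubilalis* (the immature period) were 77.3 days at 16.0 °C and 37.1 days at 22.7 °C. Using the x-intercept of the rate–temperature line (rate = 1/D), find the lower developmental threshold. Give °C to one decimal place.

9.8 °C

Equal thermal constants: D₁(T₁ − T_b) = D₂(T₂ − T_b).
77.3·(16.0 − T_b) = 37.1·(22.7 − T_b)
T_b = (77.3·16.0 − 37.1·22.7) / (77.3 − 37.1) = 394.63 / 40.2 = 9.817 °C ≈ 9.8 °C.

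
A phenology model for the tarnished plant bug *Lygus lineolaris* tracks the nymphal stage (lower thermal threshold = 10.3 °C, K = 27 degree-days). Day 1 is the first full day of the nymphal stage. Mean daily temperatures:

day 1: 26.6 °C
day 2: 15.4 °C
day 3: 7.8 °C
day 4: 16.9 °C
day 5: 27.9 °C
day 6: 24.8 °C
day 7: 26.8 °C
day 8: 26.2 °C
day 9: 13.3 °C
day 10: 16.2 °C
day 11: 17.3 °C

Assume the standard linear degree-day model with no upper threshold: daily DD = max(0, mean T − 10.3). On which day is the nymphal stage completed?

day 4

Daily DD above 10.3 °C: 16.3, 5.1, 0.0, 6.6, 17.6, 14.5, 16.5, 15.9, 3.0, 5.9, 7.0.
Cumulative: 16.3, 21.4, 21.4, 28.0, 45.6, 60.1, 76.6, 92.5, 95.5, 101.4, 108.4.
The total first reaches 27 DD on day 4.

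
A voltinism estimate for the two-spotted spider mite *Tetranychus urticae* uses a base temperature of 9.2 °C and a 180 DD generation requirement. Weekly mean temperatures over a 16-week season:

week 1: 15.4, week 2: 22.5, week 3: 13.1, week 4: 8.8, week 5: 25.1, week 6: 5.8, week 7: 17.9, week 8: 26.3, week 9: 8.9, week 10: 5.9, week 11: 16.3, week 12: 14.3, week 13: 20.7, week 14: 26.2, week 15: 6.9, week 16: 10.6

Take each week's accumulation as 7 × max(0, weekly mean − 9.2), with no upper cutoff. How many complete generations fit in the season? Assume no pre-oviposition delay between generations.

4 generations

Weekly DD (7 × max(0, T̄ − 9.2)): 43.4, 93.1, 27.3, 0.0, 111.3, 0.0, 60.9, 119.7, 0.0, 0.0, 49.7, 35.7, 80.5, 119.0, 0.0, 9.8.
Season total = 750.4 DD.
Complete generations = ⌊750.4 / 180⌋ = 4.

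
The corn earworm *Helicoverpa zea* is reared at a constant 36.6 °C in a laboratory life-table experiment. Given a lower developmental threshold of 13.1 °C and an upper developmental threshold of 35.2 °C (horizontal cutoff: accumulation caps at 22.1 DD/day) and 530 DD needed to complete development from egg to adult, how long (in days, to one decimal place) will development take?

24.0 days

Temperature 36.6 °C exceeds the upper threshold, so daily accumulation caps at 35.2 − 13.1 = 22.1 DD/day.
Duration = 530 / 22.1 = 23.982 ≈ 24.0 days.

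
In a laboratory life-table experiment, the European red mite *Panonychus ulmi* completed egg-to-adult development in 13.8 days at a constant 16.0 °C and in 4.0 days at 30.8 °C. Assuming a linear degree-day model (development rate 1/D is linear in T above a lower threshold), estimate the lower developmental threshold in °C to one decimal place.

Equal thermal constants: D₁(T₁ − T_b) = D₂(T₂ − T_b).
13.8·(16.0 − T_b) = 4.0·(30.8 − T_b)
T_b = (13.8·16.0 − 4.0·30.8) / (13.8 − 4.0) = 97.60 / 9.8 = 9.959 °C ≈ 10.0 °C.

10.0 °C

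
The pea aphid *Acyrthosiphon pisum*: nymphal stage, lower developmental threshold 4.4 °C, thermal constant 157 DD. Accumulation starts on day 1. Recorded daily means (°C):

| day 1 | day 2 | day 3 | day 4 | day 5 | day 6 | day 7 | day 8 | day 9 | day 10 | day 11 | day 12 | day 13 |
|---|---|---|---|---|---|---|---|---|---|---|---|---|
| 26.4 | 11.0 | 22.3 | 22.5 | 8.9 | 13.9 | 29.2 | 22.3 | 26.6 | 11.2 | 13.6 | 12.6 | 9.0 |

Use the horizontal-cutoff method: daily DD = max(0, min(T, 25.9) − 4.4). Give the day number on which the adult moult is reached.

day 12

Daily DD above 4.4 °C (capped at 21.5): 21.5, 6.6, 17.9, 18.1, 4.5, 9.5, 21.5, 17.9, 21.5, 6.8, 9.2, 8.2, 4.6.
Cumulative: 21.5, 28.1, 46.0, 64.1, 68.6, 78.1, 99.6, 117.5, 139.0, 145.8, 155.0, 163.2, 167.8.
The total first reaches 157 DD on day 12.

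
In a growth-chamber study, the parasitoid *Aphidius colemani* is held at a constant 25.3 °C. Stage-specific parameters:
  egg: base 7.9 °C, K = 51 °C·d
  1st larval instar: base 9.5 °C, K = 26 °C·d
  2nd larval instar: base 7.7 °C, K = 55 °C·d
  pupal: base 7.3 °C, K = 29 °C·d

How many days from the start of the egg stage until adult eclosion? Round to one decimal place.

9.3 days

egg: 51 / (25.3 − 7.9) = 51 / 17.4 = 2.931 d.
1st larval instar: 26 / (25.3 − 9.5) = 26 / 15.8 = 1.646 d.
2nd larval instar: 55 / (25.3 − 7.7) = 55 / 17.6 = 3.125 d.
pupal: 29 / (25.3 − 7.3) = 29 / 18.0 = 1.611 d.
Sum = 9.313 ≈ 9.3 days.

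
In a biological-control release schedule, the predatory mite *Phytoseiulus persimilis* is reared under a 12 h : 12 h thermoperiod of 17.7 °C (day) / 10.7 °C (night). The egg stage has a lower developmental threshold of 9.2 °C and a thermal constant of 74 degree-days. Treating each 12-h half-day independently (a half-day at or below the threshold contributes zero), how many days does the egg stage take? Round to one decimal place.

14.8 days

Day half: max(0, 17.7 − 9.2) × 0.5 = 8.5 × 0.5 = 4.25 DD.
Night half: max(0, 10.7 − 9.2) × 0.5 = 1.5 × 0.5 = 0.75 DD.
Per 24 h: 5.00 DD/day.
Duration = 74 / 5.00 = 14.800 ≈ 14.8 days.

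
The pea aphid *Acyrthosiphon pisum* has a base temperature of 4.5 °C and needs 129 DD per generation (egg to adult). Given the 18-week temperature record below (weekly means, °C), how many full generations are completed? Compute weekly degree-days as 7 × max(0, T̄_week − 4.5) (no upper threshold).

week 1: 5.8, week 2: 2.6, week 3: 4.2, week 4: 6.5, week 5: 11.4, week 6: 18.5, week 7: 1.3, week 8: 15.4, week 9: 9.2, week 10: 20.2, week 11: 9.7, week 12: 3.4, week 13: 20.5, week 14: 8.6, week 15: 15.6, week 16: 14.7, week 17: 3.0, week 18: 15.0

6 generations

Weekly DD (7 × max(0, T̄ − 4.5)): 9.1, 0.0, 0.0, 14.0, 48.3, 98.0, 0.0, 76.3, 32.9, 109.9, 36.4, 0.0, 112.0, 28.7, 77.7, 71.4, 0.0, 73.5.
Season total = 788.2 DD.
Complete generations = ⌊788.2 / 129⌋ = 6.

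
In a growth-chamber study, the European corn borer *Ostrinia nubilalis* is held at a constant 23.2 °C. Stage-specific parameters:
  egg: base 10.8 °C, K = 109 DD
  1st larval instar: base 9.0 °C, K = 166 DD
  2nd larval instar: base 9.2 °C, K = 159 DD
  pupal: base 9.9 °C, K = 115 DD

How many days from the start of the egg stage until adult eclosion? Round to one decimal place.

egg: 109 / (23.2 − 10.8) = 109 / 12.4 = 8.790 d.
1st larval instar: 166 / (23.2 − 9.0) = 166 / 14.2 = 11.690 d.
2nd larval instar: 159 / (23.2 − 9.2) = 159 / 14.0 = 11.357 d.
pupal: 115 / (23.2 − 9.9) = 115 / 13.3 = 8.647 d.
Sum = 40.484 ≈ 40.5 days.

40.5 days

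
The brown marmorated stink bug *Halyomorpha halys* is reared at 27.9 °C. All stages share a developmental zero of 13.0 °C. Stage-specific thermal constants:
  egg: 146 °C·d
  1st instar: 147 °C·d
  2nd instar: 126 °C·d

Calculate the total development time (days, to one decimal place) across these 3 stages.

Daily accumulation at 27.9 °C = 27.9 − 13.0 = 14.9 DD/day.
Total K = 146 + 147 + 126 = 419 DD.
Total duration = 419 / 14.9 = 28.121 ≈ 28.1 days.

28.1 days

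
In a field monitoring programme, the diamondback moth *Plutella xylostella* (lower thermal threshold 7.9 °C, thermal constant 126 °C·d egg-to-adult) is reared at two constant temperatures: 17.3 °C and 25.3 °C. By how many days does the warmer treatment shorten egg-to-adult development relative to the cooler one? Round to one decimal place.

6.2 days

At 17.3 °C: 126 / (17.3 − 7.9) = 126 / 9.4 = 13.404 d.
At 25.3 °C: 126 / (25.3 − 7.9) = 126 / 17.4 = 7.241 d.
Difference = |13.404 − 7.241| = 6.163 ≈ 6.2 days.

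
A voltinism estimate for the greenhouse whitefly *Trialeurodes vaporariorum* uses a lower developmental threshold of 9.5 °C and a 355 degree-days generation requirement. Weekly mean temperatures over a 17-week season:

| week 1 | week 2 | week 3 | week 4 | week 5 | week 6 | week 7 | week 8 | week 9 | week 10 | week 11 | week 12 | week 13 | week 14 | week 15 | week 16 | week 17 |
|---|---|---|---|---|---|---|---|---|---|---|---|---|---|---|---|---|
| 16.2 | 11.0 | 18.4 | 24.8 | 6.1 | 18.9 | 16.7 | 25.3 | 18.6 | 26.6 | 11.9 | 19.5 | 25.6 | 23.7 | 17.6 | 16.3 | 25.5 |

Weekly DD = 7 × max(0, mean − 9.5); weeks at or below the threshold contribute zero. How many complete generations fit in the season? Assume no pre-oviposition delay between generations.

Weekly DD (7 × max(0, T̄ − 9.5)): 46.9, 10.5, 62.3, 107.1, 0.0, 65.8, 50.4, 110.6, 63.7, 119.7, 16.8, 70.0, 112.7, 99.4, 56.7, 47.6, 112.0.
Season total = 1152.2 DD.
Complete generations = ⌊1152.2 / 355⌋ = 3.

3 generations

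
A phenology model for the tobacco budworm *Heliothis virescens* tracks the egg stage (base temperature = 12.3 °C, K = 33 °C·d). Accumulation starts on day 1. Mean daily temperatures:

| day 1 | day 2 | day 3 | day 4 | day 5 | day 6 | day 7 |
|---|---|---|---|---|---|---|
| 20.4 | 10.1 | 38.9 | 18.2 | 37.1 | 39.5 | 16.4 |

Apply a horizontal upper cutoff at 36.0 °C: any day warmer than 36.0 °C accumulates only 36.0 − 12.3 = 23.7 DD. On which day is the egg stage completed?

day 4

Daily DD above 12.3 °C (capped at 23.7): 8.1, 0.0, 23.7, 5.9, 23.7, 23.7, 4.1.
Cumulative: 8.1, 8.1, 31.8, 37.7, 61.4, 85.1, 89.2.
The total first reaches 33 DD on day 4.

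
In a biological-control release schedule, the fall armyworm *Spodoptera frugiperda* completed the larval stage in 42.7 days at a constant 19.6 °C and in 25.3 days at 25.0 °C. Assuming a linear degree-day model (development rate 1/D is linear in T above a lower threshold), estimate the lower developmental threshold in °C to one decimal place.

Equal thermal constants: D₁(T₁ − T_b) = D₂(T₂ − T_b).
42.7·(19.6 − T_b) = 25.3·(25.0 − T_b)
T_b = (42.7·19.6 − 25.3·25.0) / (42.7 − 25.3) = 204.42 / 17.4 = 11.748 °C ≈ 11.7 °C.

11.7 °C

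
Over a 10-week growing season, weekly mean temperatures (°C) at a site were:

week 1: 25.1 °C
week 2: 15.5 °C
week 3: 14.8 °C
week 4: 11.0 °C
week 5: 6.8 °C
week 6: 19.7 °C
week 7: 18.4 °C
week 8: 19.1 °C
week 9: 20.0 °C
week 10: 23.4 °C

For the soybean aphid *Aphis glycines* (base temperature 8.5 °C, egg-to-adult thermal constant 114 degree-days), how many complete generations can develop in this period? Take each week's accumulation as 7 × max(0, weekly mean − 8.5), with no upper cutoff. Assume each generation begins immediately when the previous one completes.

5 generations

Weekly DD (7 × max(0, T̄ − 8.5)): 116.2, 49.0, 44.1, 17.5, 0.0, 78.4, 69.3, 74.2, 80.5, 104.3.
Season total = 633.5 DD.
Complete generations = ⌊633.5 / 114⌋ = 5.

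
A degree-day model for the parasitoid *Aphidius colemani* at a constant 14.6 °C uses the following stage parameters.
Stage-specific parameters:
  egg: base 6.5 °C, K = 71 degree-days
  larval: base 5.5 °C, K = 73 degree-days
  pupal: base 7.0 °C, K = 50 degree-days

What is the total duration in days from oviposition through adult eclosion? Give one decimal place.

egg: 71 / (14.6 − 6.5) = 71 / 8.1 = 8.765 d.
larval: 73 / (14.6 − 5.5) = 73 / 9.1 = 8.022 d.
pupal: 50 / (14.6 − 7.0) = 50 / 7.6 = 6.579 d.
Sum = 23.366 ≈ 23.4 days.

23.4 days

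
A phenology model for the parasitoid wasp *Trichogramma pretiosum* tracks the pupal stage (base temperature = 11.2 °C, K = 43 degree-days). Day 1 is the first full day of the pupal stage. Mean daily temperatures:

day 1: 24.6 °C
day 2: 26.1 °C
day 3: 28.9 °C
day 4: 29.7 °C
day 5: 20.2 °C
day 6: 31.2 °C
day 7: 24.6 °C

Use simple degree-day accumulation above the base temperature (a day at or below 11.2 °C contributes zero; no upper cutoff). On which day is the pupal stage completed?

Daily DD above 11.2 °C: 13.4, 14.9, 17.7, 18.5, 9.0, 20.0, 13.4.
Cumulative: 13.4, 28.3, 46.0, 64.5, 73.5, 93.5, 106.9.
The total first reaches 43 DD on day 3.

day 3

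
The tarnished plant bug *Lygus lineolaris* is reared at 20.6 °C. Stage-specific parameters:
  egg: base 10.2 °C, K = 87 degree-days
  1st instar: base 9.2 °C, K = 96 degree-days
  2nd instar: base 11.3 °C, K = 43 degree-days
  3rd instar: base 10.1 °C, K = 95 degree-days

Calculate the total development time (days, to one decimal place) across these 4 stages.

30.5 days

egg: 87 / (20.6 − 10.2) = 87 / 10.4 = 8.365 d.
1st instar: 96 / (20.6 − 9.2) = 96 / 11.4 = 8.421 d.
2nd instar: 43 / (20.6 − 11.3) = 43 / 9.3 = 4.624 d.
3rd instar: 95 / (20.6 − 10.1) = 95 / 10.5 = 9.048 d.
Sum = 30.458 ≈ 30.5 days.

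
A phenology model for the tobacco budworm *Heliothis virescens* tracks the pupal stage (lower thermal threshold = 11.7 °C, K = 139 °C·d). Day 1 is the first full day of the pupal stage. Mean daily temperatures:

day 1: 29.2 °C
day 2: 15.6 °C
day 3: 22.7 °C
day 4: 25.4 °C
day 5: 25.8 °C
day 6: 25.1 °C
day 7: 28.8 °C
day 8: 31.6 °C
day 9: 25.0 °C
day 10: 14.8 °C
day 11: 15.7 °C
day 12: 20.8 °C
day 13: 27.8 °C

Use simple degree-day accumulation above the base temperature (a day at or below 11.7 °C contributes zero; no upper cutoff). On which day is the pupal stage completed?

day 12

Daily DD above 11.7 °C: 17.5, 3.9, 11.0, 13.7, 14.1, 13.4, 17.1, 19.9, 13.3, 3.1, 4.0, 9.1, 16.1.
Cumulative: 17.5, 21.4, 32.4, 46.1, 60.2, 73.6, 90.7, 110.6, 123.9, 127.0, 131.0, 140.1, 156.2.
The total first reaches 139 DD on day 12.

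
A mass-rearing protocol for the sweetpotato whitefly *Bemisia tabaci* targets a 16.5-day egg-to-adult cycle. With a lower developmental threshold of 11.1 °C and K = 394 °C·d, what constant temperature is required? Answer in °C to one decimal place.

35.0 °C

Required daily accumulation = 394 / 16.5 = 23.879 DD/day.
T = T_base + 23.879 = 11.1 + 23.879 = 34.979 ≈ 35.0 °C.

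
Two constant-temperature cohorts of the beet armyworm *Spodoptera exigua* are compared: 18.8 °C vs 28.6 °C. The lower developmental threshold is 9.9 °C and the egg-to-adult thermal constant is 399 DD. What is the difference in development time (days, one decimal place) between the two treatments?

23.5 days

At 18.8 °C: 399 / (18.8 − 9.9) = 399 / 8.9 = 44.831 d.
At 28.6 °C: 399 / (28.6 − 9.9) = 399 / 18.7 = 21.337 d.
Difference = |44.831 − 21.337| = 23.495 ≈ 23.5 days.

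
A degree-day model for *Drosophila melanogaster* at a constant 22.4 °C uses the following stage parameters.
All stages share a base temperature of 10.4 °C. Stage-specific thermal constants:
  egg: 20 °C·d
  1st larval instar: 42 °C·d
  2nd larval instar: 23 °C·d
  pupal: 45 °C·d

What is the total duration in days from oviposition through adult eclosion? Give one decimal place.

Daily accumulation at 22.4 °C = 22.4 − 10.4 = 12.0 DD/day.
Total K = 20 + 42 + 23 + 45 = 130 DD.
Total duration = 130 / 12.0 = 10.833 ≈ 10.8 days.

10.8 days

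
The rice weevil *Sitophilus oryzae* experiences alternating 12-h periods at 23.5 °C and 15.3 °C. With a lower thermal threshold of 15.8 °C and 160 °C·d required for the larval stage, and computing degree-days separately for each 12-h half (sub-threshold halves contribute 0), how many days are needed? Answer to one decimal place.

41.6 days

Day half: max(0, 23.5 − 15.8) × 0.5 = 7.7 × 0.5 = 3.85 DD.
Night half: max(0, 15.3 − 15.8) × 0.5 = 0.0 × 0.5 = 0.00 DD.
Per 24 h: 3.85 DD/day.
Duration = 160 / 3.85 = 41.558 ≈ 41.6 days.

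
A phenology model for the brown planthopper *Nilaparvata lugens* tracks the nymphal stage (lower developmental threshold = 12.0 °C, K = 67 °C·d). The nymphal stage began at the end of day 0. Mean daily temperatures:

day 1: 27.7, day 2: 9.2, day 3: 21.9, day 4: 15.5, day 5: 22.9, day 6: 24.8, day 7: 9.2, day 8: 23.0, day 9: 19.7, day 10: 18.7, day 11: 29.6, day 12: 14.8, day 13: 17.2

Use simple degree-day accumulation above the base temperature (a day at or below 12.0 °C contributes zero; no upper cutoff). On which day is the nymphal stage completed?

day 9

Daily DD above 12.0 °C: 15.7, 0.0, 9.9, 3.5, 10.9, 12.8, 0.0, 11.0, 7.7, 6.7, 17.6, 2.8, 5.2.
Cumulative: 15.7, 15.7, 25.6, 29.1, 40.0, 52.8, 52.8, 63.8, 71.5, 78.2, 95.8, 98.6, 103.8.
The total first reaches 67 DD on day 9.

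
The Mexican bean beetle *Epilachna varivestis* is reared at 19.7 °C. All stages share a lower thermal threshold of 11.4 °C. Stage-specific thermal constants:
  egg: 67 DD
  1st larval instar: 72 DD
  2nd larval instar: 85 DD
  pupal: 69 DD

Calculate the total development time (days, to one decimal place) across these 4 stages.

35.3 days

Daily accumulation at 19.7 °C = 19.7 − 11.4 = 8.3 DD/day.
Total K = 67 + 72 + 85 + 69 = 293 DD.
Total duration = 293 / 8.3 = 35.301 ≈ 35.3 days.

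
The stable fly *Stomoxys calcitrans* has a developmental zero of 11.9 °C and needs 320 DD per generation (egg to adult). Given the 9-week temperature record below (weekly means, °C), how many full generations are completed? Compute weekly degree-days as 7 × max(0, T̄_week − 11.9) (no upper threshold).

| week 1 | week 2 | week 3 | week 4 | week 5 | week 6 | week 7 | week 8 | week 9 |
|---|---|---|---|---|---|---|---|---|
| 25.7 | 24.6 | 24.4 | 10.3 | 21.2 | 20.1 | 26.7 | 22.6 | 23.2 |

Weekly DD (7 × max(0, T̄ − 11.9)): 96.6, 88.9, 87.5, 0.0, 65.1, 57.4, 103.6, 74.9, 79.1.
Season total = 653.1 DD.
Complete generations = ⌊653.1 / 320⌋ = 2.

2 generations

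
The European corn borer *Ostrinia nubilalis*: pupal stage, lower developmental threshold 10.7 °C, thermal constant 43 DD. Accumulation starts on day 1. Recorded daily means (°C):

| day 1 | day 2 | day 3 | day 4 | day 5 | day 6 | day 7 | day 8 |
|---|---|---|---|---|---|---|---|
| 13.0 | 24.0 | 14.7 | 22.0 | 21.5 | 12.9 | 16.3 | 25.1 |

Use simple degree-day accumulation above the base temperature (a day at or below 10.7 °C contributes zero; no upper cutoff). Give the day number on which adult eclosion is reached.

Daily DD above 10.7 °C: 2.3, 13.3, 4.0, 11.3, 10.8, 2.2, 5.6, 14.4.
Cumulative: 2.3, 15.6, 19.6, 30.9, 41.7, 43.9, 49.5, 63.9.
The total first reaches 43 DD on day 6.

day 6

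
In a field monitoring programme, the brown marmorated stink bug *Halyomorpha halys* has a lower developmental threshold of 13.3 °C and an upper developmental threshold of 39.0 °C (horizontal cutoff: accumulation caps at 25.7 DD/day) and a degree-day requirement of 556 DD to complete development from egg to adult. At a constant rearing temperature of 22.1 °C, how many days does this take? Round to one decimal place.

Daily accumulation = 22.1 − 13.3 = 8.8 DD/day.
Duration = 556 / 8.8 = 63.182 ≈ 63.2 days.

63.2 days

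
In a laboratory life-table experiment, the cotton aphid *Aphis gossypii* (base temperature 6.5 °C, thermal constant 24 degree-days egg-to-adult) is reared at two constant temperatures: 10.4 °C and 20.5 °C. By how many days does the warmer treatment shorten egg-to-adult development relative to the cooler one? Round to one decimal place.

At 10.4 °C: 24 / (10.4 − 6.5) = 24 / 3.9 = 6.154 d.
At 20.5 °C: 24 / (20.5 − 6.5) = 24 / 14.0 = 1.714 d.
Difference = |6.154 − 1.714| = 4.440 ≈ 4.4 days.

4.4 days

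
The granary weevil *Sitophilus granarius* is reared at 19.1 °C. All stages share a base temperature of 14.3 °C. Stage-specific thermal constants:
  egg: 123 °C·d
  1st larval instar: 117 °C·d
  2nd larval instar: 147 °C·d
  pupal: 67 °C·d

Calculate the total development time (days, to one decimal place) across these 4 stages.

94.6 days

Daily accumulation at 19.1 °C = 19.1 − 14.3 = 4.8 DD/day.
Total K = 123 + 117 + 147 + 67 = 454 DD.
Total duration = 454 / 4.8 = 94.583 ≈ 94.6 days.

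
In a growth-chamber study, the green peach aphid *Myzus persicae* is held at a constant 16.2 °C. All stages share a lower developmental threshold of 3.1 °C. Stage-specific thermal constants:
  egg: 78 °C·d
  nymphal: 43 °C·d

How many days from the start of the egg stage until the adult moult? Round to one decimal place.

9.2 days

Daily accumulation at 16.2 °C = 16.2 − 3.1 = 13.1 DD/day.
Total K = 78 + 43 = 121 DD.
Total duration = 121 / 13.1 = 9.237 ≈ 9.2 days.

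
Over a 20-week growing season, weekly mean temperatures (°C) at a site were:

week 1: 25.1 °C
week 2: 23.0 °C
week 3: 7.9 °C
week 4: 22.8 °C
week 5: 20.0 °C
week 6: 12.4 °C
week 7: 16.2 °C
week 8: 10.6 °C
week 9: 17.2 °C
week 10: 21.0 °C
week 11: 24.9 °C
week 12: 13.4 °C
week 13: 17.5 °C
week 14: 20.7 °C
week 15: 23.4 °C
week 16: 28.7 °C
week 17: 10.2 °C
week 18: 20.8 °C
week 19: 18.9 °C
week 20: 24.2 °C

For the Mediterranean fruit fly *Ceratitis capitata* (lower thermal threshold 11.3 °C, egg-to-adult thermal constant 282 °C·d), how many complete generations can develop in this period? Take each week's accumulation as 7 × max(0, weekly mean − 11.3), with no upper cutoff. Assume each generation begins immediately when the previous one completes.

Weekly DD (7 × max(0, T̄ − 11.3)): 96.6, 81.9, 0.0, 80.5, 60.9, 7.7, 34.3, 0.0, 41.3, 67.9, 95.2, 14.7, 43.4, 65.8, 84.7, 121.8, 0.0, 66.5, 53.2, 90.3.
Season total = 1106.7 DD.
Complete generations = ⌊1106.7 / 282⌋ = 3.

3 generations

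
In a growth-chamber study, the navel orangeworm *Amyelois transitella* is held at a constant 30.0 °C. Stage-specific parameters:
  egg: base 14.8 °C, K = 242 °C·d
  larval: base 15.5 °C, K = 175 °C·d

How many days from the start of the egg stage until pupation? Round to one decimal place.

egg: 242 / (30.0 − 14.8) = 242 / 15.2 = 15.921 d.
larval: 175 / (30.0 − 15.5) = 175 / 14.5 = 12.069 d.
Sum = 27.990 ≈ 28.0 days.

28.0 days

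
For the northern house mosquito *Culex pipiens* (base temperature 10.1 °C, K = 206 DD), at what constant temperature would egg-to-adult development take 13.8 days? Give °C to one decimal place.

Required daily accumulation = 206 / 13.8 = 14.928 DD/day.
T = T_base + 14.928 = 10.1 + 14.928 = 25.028 ≈ 25.0 °C.

25.0 °C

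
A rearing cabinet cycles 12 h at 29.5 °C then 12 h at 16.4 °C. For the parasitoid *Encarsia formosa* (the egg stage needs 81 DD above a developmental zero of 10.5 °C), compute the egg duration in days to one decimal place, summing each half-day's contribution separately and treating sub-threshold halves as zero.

6.5 days

Day half: max(0, 29.5 − 10.5) × 0.5 = 19.0 × 0.5 = 9.50 DD.
Night half: max(0, 16.4 − 10.5) × 0.5 = 5.9 × 0.5 = 2.95 DD.
Per 24 h: 12.45 DD/day.
Duration = 81 / 12.45 = 6.506 ≈ 6.5 days.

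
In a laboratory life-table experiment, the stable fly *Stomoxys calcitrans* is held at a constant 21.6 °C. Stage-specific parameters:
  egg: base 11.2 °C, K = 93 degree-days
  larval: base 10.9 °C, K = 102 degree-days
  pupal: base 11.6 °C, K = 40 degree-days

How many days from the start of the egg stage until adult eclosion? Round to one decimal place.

egg: 93 / (21.6 − 11.2) = 93 / 10.4 = 8.942 d.
larval: 102 / (21.6 − 10.9) = 102 / 10.7 = 9.533 d.
pupal: 40 / (21.6 − 11.6) = 40 / 10.0 = 4.000 d.
Sum = 22.475 ≈ 22.5 days.

22.5 days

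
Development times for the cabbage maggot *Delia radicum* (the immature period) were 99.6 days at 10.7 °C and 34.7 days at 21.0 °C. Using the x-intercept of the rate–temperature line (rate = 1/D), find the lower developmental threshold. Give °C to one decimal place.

Linear rate model ⇒ the product D·(T − T_b) is constant across temperatures.
99.6·(10.7 − T_b) = 34.7·(21.0 − T_b)
T_b = (99.6·10.7 − 34.7·21.0) / (99.6 − 34.7) = 337.02 / 64.9 = 5.193 °C ≈ 5.2 °C.

5.2 °C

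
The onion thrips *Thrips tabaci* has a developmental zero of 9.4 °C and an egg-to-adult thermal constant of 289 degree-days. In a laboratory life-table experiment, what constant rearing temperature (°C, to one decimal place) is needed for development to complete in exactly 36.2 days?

Required daily accumulation = 289 / 36.2 = 7.983 DD/day.
T = T_base + 7.983 = 9.4 + 7.983 = 17.383 ≈ 17.4 °C.

17.4 °C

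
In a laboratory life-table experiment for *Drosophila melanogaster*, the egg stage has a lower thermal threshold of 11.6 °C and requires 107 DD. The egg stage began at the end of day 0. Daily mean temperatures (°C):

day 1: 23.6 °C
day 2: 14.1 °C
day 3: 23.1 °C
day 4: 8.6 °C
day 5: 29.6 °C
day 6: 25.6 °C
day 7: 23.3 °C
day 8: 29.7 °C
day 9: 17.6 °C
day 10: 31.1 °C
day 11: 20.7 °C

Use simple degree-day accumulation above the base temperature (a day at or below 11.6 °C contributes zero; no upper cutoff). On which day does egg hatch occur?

day 10

Daily DD above 11.6 °C: 12.0, 2.5, 11.5, 0.0, 18.0, 14.0, 11.7, 18.1, 6.0, 19.5, 9.1.
Cumulative: 12.0, 14.5, 26.0, 26.0, 44.0, 58.0, 69.7, 87.8, 93.8, 113.3, 122.4.
The total first reaches 107 DD on day 10.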